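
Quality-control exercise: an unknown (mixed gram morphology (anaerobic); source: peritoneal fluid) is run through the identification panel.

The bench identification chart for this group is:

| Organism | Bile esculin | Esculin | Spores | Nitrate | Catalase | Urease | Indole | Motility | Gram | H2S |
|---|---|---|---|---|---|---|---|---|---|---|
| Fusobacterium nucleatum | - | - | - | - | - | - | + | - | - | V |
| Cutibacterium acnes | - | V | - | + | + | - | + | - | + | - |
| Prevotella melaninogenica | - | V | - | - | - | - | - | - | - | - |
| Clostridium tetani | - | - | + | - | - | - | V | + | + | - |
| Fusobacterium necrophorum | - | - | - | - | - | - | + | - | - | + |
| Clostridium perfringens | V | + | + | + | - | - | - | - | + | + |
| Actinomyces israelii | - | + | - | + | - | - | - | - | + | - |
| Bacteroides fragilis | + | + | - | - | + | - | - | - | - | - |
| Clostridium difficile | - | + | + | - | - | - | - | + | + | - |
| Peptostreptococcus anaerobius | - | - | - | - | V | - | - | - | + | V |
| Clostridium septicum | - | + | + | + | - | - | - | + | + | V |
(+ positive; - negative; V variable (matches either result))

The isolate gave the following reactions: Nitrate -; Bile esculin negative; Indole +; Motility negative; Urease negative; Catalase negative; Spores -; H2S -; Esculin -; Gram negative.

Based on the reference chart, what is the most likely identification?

Fusobacterium nucleatum

Motility -: excludes Clostridium tetani, Clostridium difficile, Clostridium septicum — 8 left.
Urease -: all 8 remaining candidates are consistent.
H2S -: excludes Fusobacterium necrophorum, Clostridium perfringens — 6 left.
Nitrate -: excludes Cutibacterium acnes, Actinomyces israelii — 4 left.
Indole +: excludes Prevotella melaninogenica, Bacteroides fragilis, Peptostreptococcus anaerobius — 1 left.
Bile esculin -: the one remaining candidate is consistent.
Esculin -: the one remaining candidate is consistent.
Catalase -: the one remaining candidate is consistent.
Gram -: the one remaining candidate is consistent.
Spores -: the one remaining candidate is consistent.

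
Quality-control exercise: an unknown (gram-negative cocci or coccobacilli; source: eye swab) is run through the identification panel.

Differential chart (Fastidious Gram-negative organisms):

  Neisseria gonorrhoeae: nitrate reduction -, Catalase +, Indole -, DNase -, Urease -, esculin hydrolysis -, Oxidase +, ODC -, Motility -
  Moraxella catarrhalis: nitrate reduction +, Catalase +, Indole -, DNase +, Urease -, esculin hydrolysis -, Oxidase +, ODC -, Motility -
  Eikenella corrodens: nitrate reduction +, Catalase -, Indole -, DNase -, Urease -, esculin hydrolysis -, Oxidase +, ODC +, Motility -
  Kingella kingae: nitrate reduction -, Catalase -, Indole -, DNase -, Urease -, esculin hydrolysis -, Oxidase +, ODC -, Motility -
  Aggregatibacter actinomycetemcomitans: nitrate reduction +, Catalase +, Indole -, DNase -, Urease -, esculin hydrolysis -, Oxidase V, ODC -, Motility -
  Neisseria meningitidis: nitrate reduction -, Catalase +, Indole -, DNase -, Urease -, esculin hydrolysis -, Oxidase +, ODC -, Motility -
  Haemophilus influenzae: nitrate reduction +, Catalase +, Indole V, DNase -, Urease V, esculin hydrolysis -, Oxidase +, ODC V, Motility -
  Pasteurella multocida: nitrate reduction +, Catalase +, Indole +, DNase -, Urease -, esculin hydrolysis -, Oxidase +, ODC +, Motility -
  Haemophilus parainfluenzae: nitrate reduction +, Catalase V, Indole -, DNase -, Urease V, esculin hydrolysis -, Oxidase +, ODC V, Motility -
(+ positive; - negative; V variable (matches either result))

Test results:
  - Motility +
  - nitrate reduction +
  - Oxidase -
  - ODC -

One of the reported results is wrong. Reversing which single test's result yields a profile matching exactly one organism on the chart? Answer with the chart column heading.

Motility

As reported, no row in the chart matches all 4 reactions.
Reversing ODC → still no organism matches.
Reversing Motility (to -) → unique match: Aggregatibacter actinomycetemcomitans.
Reversing Oxidase → still no organism matches.
Reversing nitrate reduction → still no organism matches.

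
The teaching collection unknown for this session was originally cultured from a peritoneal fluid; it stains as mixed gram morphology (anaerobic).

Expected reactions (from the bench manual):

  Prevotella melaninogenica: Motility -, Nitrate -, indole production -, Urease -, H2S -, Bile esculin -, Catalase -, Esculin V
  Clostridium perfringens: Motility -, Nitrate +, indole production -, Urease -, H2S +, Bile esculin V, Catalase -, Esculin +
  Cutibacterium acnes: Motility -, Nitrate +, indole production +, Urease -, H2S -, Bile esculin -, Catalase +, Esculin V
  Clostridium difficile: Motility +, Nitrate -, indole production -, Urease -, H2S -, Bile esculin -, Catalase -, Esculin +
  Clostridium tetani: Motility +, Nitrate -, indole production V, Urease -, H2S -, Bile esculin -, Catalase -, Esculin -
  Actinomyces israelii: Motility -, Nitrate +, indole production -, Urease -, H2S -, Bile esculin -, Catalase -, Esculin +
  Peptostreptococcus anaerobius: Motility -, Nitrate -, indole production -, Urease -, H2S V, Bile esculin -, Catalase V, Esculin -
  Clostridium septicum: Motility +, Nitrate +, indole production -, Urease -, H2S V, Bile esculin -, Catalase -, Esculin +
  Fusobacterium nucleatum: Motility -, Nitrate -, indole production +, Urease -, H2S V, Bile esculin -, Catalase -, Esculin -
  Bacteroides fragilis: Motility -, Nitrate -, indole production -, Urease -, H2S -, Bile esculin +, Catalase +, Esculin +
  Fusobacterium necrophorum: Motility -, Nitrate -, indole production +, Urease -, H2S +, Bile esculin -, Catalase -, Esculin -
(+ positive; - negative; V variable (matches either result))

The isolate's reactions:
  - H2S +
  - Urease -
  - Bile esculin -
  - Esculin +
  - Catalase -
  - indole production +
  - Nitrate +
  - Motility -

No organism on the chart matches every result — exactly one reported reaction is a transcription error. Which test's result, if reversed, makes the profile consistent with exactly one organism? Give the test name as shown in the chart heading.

indole production

As reported, no row in the chart matches all 8 reactions.
Reversing Esculin → still no organism matches.
Reversing H2S → still no organism matches.
Reversing indole production (to -) → unique match: Clostridium perfringens.
Reversing Urease → still no organism matches.
Reversing Nitrate → still no organism matches.
Reversing Catalase → still no organism matches.
Reversing Bile esculin → still no organism matches.
Reversing Motility → still no organism matches.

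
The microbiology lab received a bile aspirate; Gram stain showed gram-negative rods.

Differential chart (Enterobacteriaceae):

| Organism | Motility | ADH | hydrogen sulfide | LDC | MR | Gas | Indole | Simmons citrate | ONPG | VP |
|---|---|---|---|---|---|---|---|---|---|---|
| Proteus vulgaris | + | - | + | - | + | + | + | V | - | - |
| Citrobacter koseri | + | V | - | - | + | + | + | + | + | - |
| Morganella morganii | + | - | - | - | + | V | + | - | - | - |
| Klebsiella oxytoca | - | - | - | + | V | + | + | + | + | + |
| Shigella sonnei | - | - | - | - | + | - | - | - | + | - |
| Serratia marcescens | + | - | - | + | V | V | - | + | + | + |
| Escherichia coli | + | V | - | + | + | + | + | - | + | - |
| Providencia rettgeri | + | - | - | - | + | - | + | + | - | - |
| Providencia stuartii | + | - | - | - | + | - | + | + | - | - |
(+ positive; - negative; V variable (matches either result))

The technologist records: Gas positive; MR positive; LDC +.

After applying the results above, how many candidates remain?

3

LDC +: excludes 6 organisms — 3 left.
Gas +: all 3 remaining candidates are consistent.
MR +: all 3 remaining candidates are consistent.
Still consistent: Escherichia coli, Klebsiella oxytoca, Serratia marcescens.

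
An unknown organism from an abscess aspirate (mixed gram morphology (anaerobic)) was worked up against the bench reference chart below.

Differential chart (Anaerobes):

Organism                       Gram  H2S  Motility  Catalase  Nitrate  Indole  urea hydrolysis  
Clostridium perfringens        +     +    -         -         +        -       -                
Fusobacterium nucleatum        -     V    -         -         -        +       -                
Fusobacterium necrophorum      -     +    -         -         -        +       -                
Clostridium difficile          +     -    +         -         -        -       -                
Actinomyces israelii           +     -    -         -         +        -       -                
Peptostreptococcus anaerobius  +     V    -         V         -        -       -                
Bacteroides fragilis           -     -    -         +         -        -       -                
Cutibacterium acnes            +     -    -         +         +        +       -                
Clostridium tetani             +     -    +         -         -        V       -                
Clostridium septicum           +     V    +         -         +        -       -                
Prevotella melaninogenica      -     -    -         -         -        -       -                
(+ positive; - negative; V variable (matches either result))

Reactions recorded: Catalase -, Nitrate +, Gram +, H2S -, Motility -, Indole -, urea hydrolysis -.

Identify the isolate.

Nitrate +: excludes 7 organisms — 4 left.
Indole -: excludes Cutibacterium acnes — 3 left.
Gram +: all 3 remaining candidates are consistent.
Catalase -: all 3 remaining candidates are consistent.
H2S -: excludes Clostridium perfringens — 2 left.
urea hydrolysis -: all 2 remaining candidates are consistent.
Motility -: excludes Clostridium septicum — 1 left.

Actinomyces israelii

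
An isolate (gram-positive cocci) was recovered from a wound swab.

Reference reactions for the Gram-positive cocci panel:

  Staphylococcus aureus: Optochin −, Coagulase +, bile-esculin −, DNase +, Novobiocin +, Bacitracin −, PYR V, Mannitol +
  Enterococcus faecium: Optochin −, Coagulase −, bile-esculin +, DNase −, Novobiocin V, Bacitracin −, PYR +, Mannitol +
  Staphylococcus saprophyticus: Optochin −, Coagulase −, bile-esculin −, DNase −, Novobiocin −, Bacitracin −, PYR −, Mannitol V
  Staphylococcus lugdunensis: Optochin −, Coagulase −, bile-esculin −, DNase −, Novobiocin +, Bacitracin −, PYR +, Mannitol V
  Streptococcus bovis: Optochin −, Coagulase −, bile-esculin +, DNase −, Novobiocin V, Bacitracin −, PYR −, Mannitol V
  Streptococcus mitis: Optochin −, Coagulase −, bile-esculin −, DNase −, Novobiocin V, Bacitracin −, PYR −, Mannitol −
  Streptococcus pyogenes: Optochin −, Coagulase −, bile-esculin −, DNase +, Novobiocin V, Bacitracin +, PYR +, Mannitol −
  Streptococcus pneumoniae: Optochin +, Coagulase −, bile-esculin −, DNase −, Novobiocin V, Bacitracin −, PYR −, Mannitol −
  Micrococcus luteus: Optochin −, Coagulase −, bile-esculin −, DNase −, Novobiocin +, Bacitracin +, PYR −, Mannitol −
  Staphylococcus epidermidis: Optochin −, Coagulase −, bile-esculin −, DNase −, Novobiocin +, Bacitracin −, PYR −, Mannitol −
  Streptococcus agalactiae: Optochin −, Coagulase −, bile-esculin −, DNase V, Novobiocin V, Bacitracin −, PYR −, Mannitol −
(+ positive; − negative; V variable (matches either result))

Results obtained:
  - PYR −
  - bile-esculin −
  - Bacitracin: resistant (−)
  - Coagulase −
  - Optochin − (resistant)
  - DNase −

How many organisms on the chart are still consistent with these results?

DNase −: excludes Staphylococcus aureus, Streptococcus pyogenes — 9 left.
Optochin −: excludes Streptococcus pneumoniae — 8 left.
Coagulase −: all 8 remaining candidates are consistent.
Bacitracin −: excludes Micrococcus luteus — 7 left.
PYR −: excludes Enterococcus faecium, Staphylococcus lugdunensis — 5 left.
bile-esculin −: excludes Streptococcus bovis — 4 left.
Still consistent: Staphylococcus epidermidis, Staphylococcus saprophyticus, Streptococcus agalactiae, Streptococcus mitis.

4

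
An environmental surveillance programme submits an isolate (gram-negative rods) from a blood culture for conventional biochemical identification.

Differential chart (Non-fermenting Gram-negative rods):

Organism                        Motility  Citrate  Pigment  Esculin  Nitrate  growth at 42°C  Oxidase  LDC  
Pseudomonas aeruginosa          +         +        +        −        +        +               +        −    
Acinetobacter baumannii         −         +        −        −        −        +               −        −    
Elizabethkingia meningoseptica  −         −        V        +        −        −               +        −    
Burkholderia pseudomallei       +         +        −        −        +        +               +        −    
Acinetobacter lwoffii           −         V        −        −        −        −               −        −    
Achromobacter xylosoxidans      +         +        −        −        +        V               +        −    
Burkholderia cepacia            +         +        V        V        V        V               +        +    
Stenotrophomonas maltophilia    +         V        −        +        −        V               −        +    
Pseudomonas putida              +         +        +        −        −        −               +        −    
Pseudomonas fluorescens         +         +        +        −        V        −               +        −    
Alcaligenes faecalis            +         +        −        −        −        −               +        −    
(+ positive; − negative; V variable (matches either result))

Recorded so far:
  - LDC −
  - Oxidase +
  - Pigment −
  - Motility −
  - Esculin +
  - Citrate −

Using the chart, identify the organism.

Motility −: excludes 8 organisms — 3 left.
Citrate −: excludes Acinetobacter baumannii — 2 left.
Pigment −: all 2 remaining candidates are consistent.
LDC −: all 2 remaining candidates are consistent.
Oxidase +: excludes Acinetobacter lwoffii — 1 left.
Esculin +: the one remaining candidate is consistent.

Elizabethkingia meningoseptica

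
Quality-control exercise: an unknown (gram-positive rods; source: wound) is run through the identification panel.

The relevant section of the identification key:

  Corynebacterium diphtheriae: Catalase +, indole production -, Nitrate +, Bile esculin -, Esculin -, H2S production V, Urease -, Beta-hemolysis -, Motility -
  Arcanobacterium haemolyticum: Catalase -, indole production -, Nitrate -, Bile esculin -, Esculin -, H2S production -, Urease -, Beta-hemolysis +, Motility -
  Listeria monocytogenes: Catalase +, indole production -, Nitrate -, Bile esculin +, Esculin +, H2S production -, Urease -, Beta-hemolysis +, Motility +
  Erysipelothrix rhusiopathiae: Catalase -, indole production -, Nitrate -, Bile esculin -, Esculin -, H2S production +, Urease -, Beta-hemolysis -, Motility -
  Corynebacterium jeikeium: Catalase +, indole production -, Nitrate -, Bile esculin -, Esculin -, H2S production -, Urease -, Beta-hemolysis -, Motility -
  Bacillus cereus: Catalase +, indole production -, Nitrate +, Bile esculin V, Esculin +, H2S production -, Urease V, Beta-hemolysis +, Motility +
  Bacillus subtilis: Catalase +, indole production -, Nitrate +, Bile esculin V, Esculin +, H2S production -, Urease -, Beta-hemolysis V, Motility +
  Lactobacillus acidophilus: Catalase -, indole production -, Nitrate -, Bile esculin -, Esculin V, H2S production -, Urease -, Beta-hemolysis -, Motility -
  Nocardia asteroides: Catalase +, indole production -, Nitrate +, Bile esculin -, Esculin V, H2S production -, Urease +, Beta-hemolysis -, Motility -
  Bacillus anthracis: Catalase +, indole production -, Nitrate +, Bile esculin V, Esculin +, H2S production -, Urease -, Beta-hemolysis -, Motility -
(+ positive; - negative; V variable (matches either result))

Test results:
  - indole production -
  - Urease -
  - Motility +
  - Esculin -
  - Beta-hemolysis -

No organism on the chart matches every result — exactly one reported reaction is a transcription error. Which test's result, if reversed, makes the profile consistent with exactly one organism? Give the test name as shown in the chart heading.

Esculin

As reported, no row in the chart matches all 5 reactions.
Reversing Beta-hemolysis → still no organism matches.
Reversing indole production → still no organism matches.
Reversing Esculin (to +) → unique match: Bacillus subtilis.
Reversing Motility → 4 organisms match (not unique).
Reversing Urease → still no organism matches.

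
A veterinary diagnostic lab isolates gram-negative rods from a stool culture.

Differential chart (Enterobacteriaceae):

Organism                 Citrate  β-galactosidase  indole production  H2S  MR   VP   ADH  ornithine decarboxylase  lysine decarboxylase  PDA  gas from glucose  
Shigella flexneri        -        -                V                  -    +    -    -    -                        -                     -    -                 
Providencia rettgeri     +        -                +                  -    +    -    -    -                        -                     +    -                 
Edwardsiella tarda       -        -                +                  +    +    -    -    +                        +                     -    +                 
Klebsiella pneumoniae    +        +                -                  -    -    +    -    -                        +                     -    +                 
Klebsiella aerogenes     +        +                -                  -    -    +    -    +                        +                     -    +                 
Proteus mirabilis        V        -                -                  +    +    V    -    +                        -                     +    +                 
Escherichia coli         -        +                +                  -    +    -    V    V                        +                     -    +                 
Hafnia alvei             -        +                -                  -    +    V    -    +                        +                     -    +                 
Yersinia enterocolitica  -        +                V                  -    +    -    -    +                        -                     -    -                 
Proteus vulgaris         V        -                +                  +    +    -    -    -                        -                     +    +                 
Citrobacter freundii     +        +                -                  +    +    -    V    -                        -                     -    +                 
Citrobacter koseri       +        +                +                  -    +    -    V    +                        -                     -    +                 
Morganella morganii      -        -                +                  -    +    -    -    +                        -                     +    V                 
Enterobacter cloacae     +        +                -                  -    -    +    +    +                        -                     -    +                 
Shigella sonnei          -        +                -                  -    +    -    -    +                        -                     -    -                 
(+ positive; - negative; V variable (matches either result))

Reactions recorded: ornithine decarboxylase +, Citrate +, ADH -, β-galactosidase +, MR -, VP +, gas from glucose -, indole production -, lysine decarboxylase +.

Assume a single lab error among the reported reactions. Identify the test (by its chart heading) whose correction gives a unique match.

As reported, no row in the chart matches all 9 reactions.
Reversing VP → still no organism matches.
Reversing Citrate → still no organism matches.
Reversing indole production → still no organism matches.
Reversing β-galactosidase → still no organism matches.
Reversing gas from glucose (to +) → unique match: Klebsiella aerogenes.
Reversing lysine decarboxylase → still no organism matches.
Reversing MR → still no organism matches.
Reversing ornithine decarboxylase → still no organism matches.
Reversing ADH → still no organism matches.

gas from glucose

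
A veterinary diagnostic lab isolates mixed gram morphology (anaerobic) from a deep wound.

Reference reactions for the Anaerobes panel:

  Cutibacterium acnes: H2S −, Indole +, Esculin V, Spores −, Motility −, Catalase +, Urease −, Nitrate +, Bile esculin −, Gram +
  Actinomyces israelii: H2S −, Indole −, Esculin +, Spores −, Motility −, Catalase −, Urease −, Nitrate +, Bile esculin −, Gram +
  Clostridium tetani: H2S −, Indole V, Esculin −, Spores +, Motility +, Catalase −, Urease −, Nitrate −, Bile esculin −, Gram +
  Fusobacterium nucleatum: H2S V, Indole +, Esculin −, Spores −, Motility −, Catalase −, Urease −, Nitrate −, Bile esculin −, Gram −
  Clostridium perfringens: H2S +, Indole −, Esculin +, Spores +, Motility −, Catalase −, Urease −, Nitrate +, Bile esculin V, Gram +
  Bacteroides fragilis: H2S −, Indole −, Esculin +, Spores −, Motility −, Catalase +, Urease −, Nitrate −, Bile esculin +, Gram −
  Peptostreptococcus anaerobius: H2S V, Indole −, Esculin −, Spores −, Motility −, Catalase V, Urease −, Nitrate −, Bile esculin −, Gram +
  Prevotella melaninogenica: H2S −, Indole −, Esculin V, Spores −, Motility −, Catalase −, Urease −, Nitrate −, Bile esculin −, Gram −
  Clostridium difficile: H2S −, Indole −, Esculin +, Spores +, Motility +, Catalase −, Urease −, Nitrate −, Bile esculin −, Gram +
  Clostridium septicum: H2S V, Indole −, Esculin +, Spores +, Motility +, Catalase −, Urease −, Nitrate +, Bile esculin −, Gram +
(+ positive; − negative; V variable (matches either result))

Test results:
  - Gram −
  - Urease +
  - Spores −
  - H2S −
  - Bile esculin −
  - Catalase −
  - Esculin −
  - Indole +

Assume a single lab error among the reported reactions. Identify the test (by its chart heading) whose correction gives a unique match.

As reported, no row in the chart matches all 8 reactions.
Reversing Catalase → still no organism matches.
Reversing Spores → still no organism matches.
Reversing H2S → still no organism matches.
Reversing Gram → still no organism matches.
Reversing Esculin → still no organism matches.
Reversing Indole → still no organism matches.
Reversing Urease (to −) → unique match: Fusobacterium nucleatum.
Reversing Bile esculin → still no organism matches.

Urease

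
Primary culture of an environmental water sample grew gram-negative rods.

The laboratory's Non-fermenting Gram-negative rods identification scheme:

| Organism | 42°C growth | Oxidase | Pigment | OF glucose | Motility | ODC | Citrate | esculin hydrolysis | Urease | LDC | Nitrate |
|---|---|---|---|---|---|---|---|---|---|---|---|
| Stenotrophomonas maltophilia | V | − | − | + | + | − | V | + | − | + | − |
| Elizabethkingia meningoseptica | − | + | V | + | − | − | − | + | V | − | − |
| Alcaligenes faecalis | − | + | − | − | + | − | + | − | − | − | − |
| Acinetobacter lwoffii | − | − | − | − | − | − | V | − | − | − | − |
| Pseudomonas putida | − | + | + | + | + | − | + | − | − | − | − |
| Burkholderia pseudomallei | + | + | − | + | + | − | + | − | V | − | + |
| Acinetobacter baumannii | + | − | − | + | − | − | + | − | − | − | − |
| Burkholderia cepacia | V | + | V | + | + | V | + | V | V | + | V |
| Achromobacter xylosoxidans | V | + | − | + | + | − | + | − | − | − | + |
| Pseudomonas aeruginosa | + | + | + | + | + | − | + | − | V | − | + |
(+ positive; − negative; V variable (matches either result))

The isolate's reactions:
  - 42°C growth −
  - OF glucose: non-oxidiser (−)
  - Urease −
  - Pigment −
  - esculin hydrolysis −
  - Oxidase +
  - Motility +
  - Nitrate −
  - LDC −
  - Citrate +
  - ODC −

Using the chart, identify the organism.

ODC −: all 10 remaining candidates are consistent.
Urease −: all 10 remaining candidates are consistent.
42°C growth −: excludes Burkholderia pseudomallei, Acinetobacter baumannii, Pseudomonas aeruginosa — 7 left.
Motility +: excludes Elizabethkingia meningoseptica, Acinetobacter lwoffii — 5 left.
LDC −: excludes Stenotrophomonas maltophilia, Burkholderia cepacia — 3 left.
Nitrate −: excludes Achromobacter xylosoxidans — 2 left.
esculin hydrolysis −: all 2 remaining candidates are consistent.
Oxidase +: all 2 remaining candidates are consistent.
Pigment −: excludes Pseudomonas putida — 1 left.
Citrate +: the one remaining candidate is consistent.
OF glucose −: the one remaining candidate is consistent.

Alcaligenes faecalis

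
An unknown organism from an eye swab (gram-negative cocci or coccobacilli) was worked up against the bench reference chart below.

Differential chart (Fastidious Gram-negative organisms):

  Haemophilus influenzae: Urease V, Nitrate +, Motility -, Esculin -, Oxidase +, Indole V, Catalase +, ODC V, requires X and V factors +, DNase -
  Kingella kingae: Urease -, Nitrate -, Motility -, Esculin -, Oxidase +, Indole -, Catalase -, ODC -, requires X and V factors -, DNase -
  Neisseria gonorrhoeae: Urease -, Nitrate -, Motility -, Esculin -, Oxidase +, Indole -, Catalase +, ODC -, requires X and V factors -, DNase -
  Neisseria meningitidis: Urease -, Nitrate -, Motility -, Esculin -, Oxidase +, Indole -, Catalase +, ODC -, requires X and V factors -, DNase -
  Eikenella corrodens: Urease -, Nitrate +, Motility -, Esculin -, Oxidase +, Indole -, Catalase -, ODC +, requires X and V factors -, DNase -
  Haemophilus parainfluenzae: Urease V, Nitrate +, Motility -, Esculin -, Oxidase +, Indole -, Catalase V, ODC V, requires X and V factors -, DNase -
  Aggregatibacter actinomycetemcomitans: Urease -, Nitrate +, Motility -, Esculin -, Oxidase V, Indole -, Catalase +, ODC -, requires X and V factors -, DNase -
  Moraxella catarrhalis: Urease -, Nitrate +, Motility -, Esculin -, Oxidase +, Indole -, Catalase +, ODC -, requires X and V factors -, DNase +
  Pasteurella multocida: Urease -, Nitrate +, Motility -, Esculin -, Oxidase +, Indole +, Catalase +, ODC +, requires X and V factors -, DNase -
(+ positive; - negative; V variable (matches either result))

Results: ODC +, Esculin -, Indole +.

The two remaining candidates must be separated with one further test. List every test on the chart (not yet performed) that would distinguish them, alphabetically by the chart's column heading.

requires X and V factors

Esculin -: all 9 remaining candidates are consistent.
Indole +: excludes 7 organisms — 2 left.
ODC +: all 2 remaining candidates are consistent.
Two candidates remain: Haemophilus influenzae and Pasteurella multocida.
  Urease: V vs - — variable for at least one, does not separate.
  Nitrate: + vs + — same for both, does not separate.
  Motility: - vs - — same for both, does not separate.
  Oxidase: + vs + — same for both, does not separate.
  Catalase: + vs + — same for both, does not separate.
  requires X and V factors: Haemophilus influenzae +, Pasteurella multocida - — discriminates.
  DNase: - vs - — same for both, does not separate.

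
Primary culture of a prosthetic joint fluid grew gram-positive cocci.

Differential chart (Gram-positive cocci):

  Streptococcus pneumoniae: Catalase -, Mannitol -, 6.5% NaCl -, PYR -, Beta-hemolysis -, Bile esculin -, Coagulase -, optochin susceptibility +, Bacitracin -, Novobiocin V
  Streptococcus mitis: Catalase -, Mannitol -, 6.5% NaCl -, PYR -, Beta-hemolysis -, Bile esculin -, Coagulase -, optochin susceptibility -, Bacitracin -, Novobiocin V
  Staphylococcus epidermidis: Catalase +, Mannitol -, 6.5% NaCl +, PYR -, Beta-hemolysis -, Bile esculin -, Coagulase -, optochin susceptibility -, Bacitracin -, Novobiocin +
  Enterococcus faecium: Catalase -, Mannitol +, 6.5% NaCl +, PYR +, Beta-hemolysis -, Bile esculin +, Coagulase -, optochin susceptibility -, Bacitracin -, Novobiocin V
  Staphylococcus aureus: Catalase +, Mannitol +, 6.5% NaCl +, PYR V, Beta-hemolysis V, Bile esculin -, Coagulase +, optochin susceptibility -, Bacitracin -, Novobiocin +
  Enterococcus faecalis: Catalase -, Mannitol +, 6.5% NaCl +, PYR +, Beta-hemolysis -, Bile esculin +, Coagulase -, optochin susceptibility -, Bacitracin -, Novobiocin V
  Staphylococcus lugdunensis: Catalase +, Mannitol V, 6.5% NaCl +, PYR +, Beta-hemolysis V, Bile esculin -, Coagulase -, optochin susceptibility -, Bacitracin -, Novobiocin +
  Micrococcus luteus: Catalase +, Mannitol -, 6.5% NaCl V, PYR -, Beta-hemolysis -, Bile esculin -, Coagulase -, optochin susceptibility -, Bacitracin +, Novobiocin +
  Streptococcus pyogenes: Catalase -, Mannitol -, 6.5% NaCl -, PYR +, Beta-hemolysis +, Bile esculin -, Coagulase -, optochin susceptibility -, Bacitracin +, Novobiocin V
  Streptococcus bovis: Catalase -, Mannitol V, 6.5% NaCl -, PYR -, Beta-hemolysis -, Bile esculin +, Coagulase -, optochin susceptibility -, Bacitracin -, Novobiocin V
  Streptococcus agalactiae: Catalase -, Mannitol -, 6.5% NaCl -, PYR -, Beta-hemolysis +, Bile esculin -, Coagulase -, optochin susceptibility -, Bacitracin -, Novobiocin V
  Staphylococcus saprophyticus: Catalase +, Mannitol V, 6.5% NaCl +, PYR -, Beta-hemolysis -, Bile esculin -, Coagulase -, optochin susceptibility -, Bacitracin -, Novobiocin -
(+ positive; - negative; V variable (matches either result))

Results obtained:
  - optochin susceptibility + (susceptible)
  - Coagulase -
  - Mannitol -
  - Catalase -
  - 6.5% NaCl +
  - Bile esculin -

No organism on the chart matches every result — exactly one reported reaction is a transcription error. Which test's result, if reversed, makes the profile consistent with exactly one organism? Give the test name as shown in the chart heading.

As reported, no row in the chart matches all 6 reactions.
Reversing Coagulase → still no organism matches.
Reversing 6.5% NaCl (to -) → unique match: Streptococcus pneumoniae.
Reversing Bile esculin → still no organism matches.
Reversing Mannitol → still no organism matches.
Reversing optochin susceptibility → still no organism matches.
Reversing Catalase → still no organism matches.

6.5% NaCl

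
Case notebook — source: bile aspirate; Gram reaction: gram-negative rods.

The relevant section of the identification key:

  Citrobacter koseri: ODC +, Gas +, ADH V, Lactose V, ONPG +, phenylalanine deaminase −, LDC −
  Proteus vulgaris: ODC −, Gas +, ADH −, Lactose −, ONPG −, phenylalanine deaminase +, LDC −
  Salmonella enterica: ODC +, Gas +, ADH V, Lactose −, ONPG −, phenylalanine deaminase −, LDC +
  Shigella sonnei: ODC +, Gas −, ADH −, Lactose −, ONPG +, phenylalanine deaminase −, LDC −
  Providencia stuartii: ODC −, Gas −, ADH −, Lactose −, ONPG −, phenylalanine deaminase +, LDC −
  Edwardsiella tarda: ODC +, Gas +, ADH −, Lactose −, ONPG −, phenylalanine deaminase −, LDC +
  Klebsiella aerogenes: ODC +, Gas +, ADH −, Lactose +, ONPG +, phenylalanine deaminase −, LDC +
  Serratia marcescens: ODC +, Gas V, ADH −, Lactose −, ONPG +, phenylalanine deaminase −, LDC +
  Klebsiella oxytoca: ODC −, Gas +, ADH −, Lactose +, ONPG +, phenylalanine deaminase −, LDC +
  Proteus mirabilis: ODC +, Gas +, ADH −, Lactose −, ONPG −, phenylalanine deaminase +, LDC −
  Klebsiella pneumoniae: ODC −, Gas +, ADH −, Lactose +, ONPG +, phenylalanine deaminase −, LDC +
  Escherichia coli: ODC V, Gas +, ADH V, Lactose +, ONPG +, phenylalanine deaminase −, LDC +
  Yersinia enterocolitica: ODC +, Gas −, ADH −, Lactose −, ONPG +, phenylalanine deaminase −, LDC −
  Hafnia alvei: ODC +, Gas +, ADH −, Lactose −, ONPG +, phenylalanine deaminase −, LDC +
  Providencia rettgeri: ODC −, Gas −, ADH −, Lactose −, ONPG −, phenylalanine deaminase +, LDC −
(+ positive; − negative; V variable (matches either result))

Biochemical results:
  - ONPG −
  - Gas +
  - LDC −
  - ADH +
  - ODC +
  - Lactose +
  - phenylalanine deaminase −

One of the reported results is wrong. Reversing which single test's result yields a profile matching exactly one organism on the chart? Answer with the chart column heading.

As reported, no row in the chart matches all 7 reactions.
Reversing Lactose → still no organism matches.
Reversing ODC → still no organism matches.
Reversing ONPG (to +) → unique match: Citrobacter koseri.
Reversing LDC → still no organism matches.
Reversing ADH → still no organism matches.
Reversing Gas → still no organism matches.
Reversing phenylalanine deaminase → still no organism matches.

ONPG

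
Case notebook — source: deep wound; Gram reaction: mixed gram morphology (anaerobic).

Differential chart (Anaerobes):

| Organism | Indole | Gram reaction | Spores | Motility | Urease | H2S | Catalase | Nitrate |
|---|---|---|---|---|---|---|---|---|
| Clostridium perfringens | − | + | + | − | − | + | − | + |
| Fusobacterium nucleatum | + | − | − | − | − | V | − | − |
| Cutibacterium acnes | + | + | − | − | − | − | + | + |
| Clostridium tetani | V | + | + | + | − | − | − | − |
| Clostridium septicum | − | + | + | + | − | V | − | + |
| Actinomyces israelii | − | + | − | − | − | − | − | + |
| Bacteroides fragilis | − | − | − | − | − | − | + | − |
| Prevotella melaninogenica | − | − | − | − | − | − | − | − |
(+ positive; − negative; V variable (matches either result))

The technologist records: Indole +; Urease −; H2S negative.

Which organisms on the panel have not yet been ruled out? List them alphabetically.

Clostridium tetani, Cutibacterium acnes, Fusobacterium nucleatum

Urease −: all 8 remaining candidates are consistent.
Indole +: excludes 5 organisms — 3 left.
H2S −: all 3 remaining candidates are consistent.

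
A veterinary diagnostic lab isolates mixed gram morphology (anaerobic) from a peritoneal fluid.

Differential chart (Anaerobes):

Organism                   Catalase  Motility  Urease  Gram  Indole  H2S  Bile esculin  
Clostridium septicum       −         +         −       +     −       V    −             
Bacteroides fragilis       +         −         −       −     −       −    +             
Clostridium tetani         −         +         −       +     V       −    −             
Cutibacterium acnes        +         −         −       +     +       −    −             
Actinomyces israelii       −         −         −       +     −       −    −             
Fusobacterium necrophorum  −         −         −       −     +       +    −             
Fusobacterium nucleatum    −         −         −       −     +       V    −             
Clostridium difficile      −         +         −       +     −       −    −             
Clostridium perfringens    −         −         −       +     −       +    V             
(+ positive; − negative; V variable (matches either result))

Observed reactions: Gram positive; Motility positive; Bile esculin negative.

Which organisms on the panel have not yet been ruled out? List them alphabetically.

Motility +: excludes 6 organisms — 3 left.
Bile esculin −: all 3 remaining candidates are consistent.
Gram +: all 3 remaining candidates are consistent.

Clostridium difficile, Clostridium septicum, Clostridium tetani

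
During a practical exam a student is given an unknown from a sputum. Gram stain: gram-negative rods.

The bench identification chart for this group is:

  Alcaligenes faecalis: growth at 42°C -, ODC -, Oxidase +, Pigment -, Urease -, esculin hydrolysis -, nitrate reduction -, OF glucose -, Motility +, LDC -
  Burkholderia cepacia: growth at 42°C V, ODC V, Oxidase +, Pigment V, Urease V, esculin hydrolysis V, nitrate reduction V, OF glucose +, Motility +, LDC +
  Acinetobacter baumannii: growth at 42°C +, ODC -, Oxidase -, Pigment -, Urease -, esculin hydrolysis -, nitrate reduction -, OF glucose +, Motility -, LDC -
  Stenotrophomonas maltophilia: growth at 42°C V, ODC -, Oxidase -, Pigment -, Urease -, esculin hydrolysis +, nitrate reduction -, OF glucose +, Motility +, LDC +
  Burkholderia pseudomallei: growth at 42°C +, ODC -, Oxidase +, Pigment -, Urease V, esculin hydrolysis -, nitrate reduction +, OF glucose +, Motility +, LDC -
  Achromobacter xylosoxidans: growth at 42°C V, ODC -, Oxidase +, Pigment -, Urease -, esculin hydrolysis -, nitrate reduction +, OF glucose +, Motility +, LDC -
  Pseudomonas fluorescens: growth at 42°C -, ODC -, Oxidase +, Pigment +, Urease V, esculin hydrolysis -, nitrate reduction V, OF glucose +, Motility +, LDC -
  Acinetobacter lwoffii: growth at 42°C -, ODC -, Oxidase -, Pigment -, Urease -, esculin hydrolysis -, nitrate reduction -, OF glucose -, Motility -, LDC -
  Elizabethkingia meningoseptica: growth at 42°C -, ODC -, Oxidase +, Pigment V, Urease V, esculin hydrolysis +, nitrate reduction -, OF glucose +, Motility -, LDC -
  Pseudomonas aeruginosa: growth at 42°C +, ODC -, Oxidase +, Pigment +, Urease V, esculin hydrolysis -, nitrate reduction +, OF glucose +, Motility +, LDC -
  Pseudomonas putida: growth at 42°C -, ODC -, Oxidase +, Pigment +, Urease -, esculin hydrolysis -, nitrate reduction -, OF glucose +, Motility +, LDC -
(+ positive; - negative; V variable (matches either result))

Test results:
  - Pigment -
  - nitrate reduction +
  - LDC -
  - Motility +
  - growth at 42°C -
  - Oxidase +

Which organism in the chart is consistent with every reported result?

Achromobacter xylosoxidans

nitrate reduction +: excludes 6 organisms — 5 left.
Oxidase +: all 5 remaining candidates are consistent.
Pigment -: excludes Pseudomonas fluorescens, Pseudomonas aeruginosa — 3 left.
LDC -: excludes Burkholderia cepacia — 2 left.
growth at 42°C -: excludes Burkholderia pseudomallei — 1 left.
Motility +: the one remaining candidate is consistent.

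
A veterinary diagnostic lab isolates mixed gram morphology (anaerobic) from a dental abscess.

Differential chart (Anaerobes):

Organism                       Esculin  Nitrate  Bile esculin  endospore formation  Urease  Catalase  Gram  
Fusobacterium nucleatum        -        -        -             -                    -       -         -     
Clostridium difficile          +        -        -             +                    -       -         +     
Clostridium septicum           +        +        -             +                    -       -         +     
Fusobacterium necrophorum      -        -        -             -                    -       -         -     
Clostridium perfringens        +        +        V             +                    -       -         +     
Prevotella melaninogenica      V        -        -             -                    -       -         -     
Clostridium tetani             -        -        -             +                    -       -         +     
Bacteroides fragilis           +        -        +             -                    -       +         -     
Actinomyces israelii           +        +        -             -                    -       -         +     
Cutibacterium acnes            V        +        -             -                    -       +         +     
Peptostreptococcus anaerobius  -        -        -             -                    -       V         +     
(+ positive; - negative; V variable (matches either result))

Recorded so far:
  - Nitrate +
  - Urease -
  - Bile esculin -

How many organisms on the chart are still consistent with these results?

Bile esculin -: excludes Bacteroides fragilis — 10 left.
Nitrate +: excludes 6 organisms — 4 left.
Urease -: all 4 remaining candidates are consistent.
Still consistent: Actinomyces israelii, Clostridium perfringens, Clostridium septicum, Cutibacterium acnes.

4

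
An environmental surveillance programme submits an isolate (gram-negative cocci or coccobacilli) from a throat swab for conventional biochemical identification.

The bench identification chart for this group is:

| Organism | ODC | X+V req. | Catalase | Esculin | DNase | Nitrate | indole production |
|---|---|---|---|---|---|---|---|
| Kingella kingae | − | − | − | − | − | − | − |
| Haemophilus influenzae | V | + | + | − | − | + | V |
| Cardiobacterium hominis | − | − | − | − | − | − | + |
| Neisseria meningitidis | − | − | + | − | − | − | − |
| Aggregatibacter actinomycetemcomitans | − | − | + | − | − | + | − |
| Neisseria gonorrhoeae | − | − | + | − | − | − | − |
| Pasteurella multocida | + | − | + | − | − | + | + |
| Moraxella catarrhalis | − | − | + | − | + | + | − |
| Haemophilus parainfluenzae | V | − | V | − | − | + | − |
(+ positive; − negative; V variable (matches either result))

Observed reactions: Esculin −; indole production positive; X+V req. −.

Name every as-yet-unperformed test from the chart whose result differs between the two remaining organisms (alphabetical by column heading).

Catalase, Nitrate, ODC

X+V req. −: excludes Haemophilus influenzae — 8 left.
indole production +: excludes 6 organisms — 2 left.
Esculin −: all 2 remaining candidates are consistent.
Two candidates remain: Cardiobacterium hominis and Pasteurella multocida.
  ODC: Cardiobacterium hominis −, Pasteurella multocida + — discriminates.
  Catalase: Cardiobacterium hominis −, Pasteurella multocida + — discriminates.
  DNase: − vs − — same for both, does not separate.
  Nitrate: Cardiobacterium hominis −, Pasteurella multocida + — discriminates.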